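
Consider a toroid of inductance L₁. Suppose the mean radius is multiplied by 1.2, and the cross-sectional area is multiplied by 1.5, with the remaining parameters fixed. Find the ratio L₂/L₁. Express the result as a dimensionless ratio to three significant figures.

L₂/L₁ = 1.25

For a toroid, L ∝ μᵣN²A/R.
L₂/L₁ = (1.2)^-1 × (1.5) = 1.25.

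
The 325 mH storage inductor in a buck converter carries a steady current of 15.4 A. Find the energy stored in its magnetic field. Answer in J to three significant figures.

Stored magnetic energy: U = ½LI².
U = ½(0.325 H)(15.4 A)² = 38.54 J.

U ≈ 38.5 J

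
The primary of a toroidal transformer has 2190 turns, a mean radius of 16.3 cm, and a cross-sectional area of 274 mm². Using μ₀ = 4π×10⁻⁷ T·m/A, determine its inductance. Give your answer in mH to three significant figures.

L ≈ 1.61 mH

For a thin toroid, L = μ₀N²A/(2πR).
L = (4π×10⁻⁷)(2190)²(2.740×10^-4) / (2π×0.163 m) = 1.612×10^-3 H.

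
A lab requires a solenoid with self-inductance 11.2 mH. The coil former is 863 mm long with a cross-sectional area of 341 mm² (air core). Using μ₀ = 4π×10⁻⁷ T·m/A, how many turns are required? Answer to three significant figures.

N ≈ 4750 turns

A = 341 mm² = 3.410×10^-4 m².
From L = μ₀N²A/ℓ, N = √(Lℓ / (μ₀A)).
N = √[(1.120×10^-2)(0.863) / ((4π×10⁻⁷)×3.410×10^-4)] = √(2.256×10^7) ≈ 4749.3.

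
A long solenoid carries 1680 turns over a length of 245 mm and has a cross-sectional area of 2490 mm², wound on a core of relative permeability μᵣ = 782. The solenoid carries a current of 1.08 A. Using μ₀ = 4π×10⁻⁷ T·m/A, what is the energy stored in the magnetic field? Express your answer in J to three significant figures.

U ≈ 16.4 J

A = 2490 mm² = 2.490×10^-3 m².
L = μ₀μᵣN²A/ℓ = (4π×10⁻⁷)(782)(1680)²(2.490×10^-3)/(0.245) = 28.19 H.
U = ½LI² = ½(28.19)(1.08)² = 16.44 J.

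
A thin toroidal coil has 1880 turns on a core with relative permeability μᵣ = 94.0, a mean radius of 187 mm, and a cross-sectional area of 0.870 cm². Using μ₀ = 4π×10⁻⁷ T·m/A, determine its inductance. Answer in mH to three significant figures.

For a thin toroid, L = μ₀μᵣN²A/(2πR).
L = (4π×10⁻⁷)(94.0)(1880)²(8.700×10^-5) / (2π×0.187 m) = 3.091×10^-2 H.

L ≈ 30.9 mH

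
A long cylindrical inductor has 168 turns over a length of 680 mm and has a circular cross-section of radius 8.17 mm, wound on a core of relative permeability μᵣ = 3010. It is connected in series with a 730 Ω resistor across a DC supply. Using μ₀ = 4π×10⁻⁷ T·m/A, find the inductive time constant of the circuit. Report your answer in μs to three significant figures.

A = πr² = π(8.170×10^-3 m)² = 2.097×10^-4 m².
L = μ₀μᵣN²A/ℓ = (4π×10⁻⁷)(3010)(168)²(2.097×10^-4)/(0.68) = 3.292×10^-2 H.
τ = L/R = (3.292×10^-2)/(730) = 4.510×10^-5 s.

τ ≈ 45.1 μs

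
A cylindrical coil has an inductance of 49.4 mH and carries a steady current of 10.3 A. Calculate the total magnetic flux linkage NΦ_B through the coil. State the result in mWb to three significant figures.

From L = NΦ_B/I, the flux linkage is NΦ_B = LI.
NΦ_B = (4.940×10^-2 H)(10.3 A) = 0.5088 Wb.

NΦ_B ≈ 509 mWb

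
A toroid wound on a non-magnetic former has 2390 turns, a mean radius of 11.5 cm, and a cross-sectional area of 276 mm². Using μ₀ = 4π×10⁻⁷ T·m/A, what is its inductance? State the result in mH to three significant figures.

L ≈ 2.74 mH

For a thin toroid, L = μ₀N²A/(2πR).
L = (4π×10⁻⁷)(2390)²(2.760×10^-4) / (2π×0.115 m) = 2.742×10^-3 H.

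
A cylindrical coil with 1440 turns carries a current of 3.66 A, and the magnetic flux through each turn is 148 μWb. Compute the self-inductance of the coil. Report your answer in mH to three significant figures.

L ≈ 58.2 mH

Self-inductance is defined by L = NΦ_B/I (flux linkage over current).
L = (1440)(1.480×10^-4 Wb)/(3.66 A) = 5.823×10^-2 H.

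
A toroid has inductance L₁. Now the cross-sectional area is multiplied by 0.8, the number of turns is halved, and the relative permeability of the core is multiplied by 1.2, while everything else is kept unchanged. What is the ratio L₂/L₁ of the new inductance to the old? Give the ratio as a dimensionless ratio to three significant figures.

L₂/L₁ = 0.240

For a toroid, L ∝ μᵣN²A/R.
L₂/L₁ = (0.8) × (0.5)^2 × (1.2) = 0.240.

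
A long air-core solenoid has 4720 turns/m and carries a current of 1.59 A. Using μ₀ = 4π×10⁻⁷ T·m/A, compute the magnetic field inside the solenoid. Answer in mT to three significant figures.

B ≈ 9.43 mT

Inside a long solenoid, B = μ₀nI.
B = (4π×10⁻⁷)(4.720×10^3 m⁻¹)(1.59 A) = 9.431×10^-3 T.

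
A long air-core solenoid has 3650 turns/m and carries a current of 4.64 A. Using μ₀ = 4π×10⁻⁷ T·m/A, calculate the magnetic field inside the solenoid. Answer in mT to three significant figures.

Inside a long solenoid, B = μ₀nI.
B = (4π×10⁻⁷)(3.650×10^3 m⁻¹)(4.64 A) = 2.128×10^-2 T.

B ≈ 21.3 mT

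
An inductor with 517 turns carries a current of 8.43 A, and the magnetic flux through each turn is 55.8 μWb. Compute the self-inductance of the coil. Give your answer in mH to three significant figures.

L ≈ 3.42 mH

Self-inductance is defined by L = NΦ_B/I (flux linkage over current).
L = (517)(5.580×10^-5 Wb)/(8.43 A) = 3.422×10^-3 H.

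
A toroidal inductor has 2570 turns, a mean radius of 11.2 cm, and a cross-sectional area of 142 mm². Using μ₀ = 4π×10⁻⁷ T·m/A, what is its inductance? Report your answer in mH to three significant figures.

For a thin toroid, L = μ₀N²A/(2πR).
L = (4π×10⁻⁷)(2570)²(1.420×10^-4) / (2π×0.112 m) = 1.6748×10^-3 H.

L ≈ 1.67 mH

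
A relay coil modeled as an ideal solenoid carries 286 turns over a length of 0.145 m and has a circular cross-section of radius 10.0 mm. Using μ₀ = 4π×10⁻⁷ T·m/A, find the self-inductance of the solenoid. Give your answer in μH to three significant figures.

L ≈ 223 μH

A = πr² = π(1.000×10^-2 m)² = 3.142×10^-4 m².
For a long solenoid, L = μ₀N²A/ℓ.
L = (4π×10⁻⁷)(286)²(3.142×10^-4)/(0.145 m) = 2.227×10^-4 H.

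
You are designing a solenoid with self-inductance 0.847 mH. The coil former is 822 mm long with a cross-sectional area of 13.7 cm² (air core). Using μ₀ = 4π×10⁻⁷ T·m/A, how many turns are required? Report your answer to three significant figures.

A = 13.7 cm² = 1.370×10^-3 m².
From L = μ₀N²A/ℓ, N = √(Lℓ / (μ₀A)).
N = √[(8.470×10^-4)(0.822) / ((4π×10⁻⁷)×1.370×10^-3)] = √(4.044×10^5) ≈ 635.9.

N ≈ 636 turns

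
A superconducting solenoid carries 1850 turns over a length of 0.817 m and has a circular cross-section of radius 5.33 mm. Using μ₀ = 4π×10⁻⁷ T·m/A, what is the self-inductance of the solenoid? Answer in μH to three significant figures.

A = πr² = π(5.330×10^-3 m)² = 8.9249×10^-5 m².
For a long solenoid, L = μ₀N²A/ℓ.
L = (4π×10⁻⁷)(1850)²(8.9249×10^-5)/(0.817 m) = 4.698×10^-4 H.

L ≈ 470 μH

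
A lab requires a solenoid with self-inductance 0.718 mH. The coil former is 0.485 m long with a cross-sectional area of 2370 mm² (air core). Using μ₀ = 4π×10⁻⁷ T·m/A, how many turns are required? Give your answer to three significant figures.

N ≈ 342 turns

A = 2370 mm² = 2.370×10^-3 m².
From L = μ₀N²A/ℓ, N = √(Lℓ / (μ₀A)).
N = √[(7.180×10^-4)(0.485) / ((4π×10⁻⁷)×2.370×10^-3)] = √(1.169×10^5) ≈ 341.9.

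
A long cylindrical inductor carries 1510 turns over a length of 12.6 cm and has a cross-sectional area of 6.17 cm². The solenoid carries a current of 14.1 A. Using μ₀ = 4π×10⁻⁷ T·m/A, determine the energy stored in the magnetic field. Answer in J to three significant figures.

U ≈ 1.39 J

A = 6.17 cm² = 6.170×10^-4 m².
L = μ₀N²A/ℓ = (4π×10⁻⁷)(1510)²(6.170×10^-4)/(0.126) = 1.403×10^-2 H.
U = ½LI² = ½(1.403×10^-2)(14.1)² = 1.3947 J.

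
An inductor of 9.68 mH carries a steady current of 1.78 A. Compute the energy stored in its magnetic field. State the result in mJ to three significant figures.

U ≈ 15.3 mJ

Stored magnetic energy: U = ½LI².
U = ½(9.680×10^-3 H)(1.78 A)² = 1.534×10^-2 J.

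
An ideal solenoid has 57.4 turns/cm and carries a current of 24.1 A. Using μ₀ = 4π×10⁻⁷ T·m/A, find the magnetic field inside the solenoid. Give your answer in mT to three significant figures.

B ≈ 174 mT

Inside a long solenoid, B = μ₀nI.
B = (4π×10⁻⁷)(5.740×10^3 m⁻¹)(24.1 A) = 0.1738 T.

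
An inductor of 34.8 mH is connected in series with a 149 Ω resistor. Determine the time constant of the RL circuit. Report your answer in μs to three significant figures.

τ ≈ 234 μs

τ = L/R = (3.480×10^-2 H)/(149 Ω) = 2.336×10^-4 s.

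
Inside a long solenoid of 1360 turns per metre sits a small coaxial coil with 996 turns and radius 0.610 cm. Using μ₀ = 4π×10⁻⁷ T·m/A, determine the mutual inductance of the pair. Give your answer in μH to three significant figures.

M ≈ 199 μH

The outer solenoid produces a uniform field B₁ = μ₀n₁I₁ across the inner coil,
so the flux linkage is N₂Φ = N₂B₁A₂ = μ₀n₁N₂A₂·I₁, giving M = μ₀n₁N₂A₂.
A₂ = πr² = π(6.100×10^-3 m)² = 1.169×10^-4 m².
M = (4π×10⁻⁷)(1360)(996)(1.169×10^-4) = 1.990×10^-4 H.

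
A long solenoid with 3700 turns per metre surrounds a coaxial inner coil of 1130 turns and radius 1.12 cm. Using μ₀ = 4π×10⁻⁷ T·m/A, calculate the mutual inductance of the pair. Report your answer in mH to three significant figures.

M ≈ 2.07 mH

The outer solenoid produces a uniform field B₁ = μ₀n₁I₁ across the inner coil,
so the flux linkage is N₂Φ = N₂B₁A₂ = μ₀n₁N₂A₂·I₁, giving M = μ₀n₁N₂A₂.
A₂ = πr² = π(1.120×10^-2 m)² = 3.941×10^-4 m².
M = (4π×10⁻⁷)(3700)(1130)(3.941×10^-4) = 2.071×10^-3 H.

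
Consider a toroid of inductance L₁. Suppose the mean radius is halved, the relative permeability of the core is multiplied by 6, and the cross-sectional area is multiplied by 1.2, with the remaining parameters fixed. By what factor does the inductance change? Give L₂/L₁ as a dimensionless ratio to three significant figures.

L₂/L₁ = 14.4

For a toroid, L ∝ μᵣN²A/R.
L₂/L₁ = (0.5)^-1 × (6) × (1.2) = 14.4.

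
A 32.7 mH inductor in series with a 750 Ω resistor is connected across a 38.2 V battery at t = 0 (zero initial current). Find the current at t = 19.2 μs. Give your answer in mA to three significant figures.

τ = L/R = 3.270×10^-2/750 = 4.360×10^-5 s; final current I_∞ = ε/R = 38.2/750 = 5.093×10^-2 A.
I(t) = I_∞(1 − e^(−t/τ)) with t/τ = 0.440.
I = (5.093×10^-2)(1 − e^(−0.440)) = 1.814×10^-2 A.

I ≈ 18.1 mA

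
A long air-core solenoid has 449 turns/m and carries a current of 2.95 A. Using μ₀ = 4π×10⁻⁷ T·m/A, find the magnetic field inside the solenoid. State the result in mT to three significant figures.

B ≈ 1.66 mT

Inside a long solenoid, B = μ₀nI.
B = (4π×10⁻⁷)(449 m⁻¹)(2.95 A) = 1.664×10^-3 T.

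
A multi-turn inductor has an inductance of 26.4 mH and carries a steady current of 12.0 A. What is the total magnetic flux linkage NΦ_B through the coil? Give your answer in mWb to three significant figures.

NΦ_B ≈ 317 mWb

From L = NΦ_B/I, the flux linkage is NΦ_B = LI.
NΦ_B = (2.640×10^-2 H)(12.0 A) = 0.3168 Wb.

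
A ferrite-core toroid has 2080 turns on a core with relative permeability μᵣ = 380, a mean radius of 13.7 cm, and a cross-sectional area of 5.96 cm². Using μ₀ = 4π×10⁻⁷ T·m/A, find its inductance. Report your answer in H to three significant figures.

For a thin toroid, L = μ₀μᵣN²A/(2πR).
L = (4π×10⁻⁷)(380)(2080)²(5.960×10^-4) / (2π×0.137 m) = 1.43 H.

L ≈ 1.43 H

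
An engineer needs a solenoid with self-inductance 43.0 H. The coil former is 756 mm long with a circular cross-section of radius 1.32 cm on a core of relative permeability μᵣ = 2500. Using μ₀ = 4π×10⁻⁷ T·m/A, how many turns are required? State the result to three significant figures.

A = πr² = π(1.320×10^-2 m)² = 5.474×10^-4 m².
From L = μ₀μᵣN²A/ℓ, N = √(Lℓ / (μ₀μᵣA)).
N = √[(43)(0.756) / ((4π×10⁻⁷)(2500)×5.474×10^-4)] = √(1.890×10^7) ≈ 4347.8.

N ≈ 4350 turns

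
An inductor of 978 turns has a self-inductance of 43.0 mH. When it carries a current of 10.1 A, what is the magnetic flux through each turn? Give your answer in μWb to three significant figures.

From L = NΦ_B/I, the flux per turn is Φ_B = LI/N.
Φ_B = (4.300×10^-2 H)(10.1 A)/978 = 4.441×10^-4 Wb.

Φ_B ≈ 444 μWb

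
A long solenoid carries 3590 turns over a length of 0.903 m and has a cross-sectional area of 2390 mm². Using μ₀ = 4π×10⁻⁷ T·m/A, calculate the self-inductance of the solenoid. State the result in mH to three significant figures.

A = 2390 mm² = 2.390×10^-3 m².
For a long solenoid, L = μ₀N²A/ℓ.
L = (4π×10⁻⁷)(3590)²(2.390×10^-3)/(0.903 m) = 4.287×10^-2 H.

L ≈ 42.9 mH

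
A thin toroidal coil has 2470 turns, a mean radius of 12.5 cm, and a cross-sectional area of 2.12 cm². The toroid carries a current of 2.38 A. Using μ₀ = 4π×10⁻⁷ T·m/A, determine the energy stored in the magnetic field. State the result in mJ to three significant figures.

U ≈ 5.86 mJ

L = μ₀N²A/(2πR) = (4π×10⁻⁷)(2470)²(2.120×10^-4)/(2π×0.125) = 2.069×10^-3 H.
U = ½LI² = ½(2.069×10^-3)(2.38)² = 5.861×10^-3 J.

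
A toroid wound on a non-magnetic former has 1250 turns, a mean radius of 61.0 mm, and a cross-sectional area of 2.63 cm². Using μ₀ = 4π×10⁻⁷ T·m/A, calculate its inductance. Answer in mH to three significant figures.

For a thin toroid, L = μ₀N²A/(2πR).
L = (4π×10⁻⁷)(1250)²(2.630×10^-4) / (2π×6.100×10^-2 m) = 1.347×10^-3 H.

L ≈ 1.35 mH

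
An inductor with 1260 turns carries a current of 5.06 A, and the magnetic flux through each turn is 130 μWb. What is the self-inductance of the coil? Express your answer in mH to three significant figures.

Self-inductance is defined by L = NΦ_B/I (flux linkage over current).
L = (1260)(1.300×10^-4 Wb)/(5.06 A) = 3.237×10^-2 H.

L ≈ 32.4 mH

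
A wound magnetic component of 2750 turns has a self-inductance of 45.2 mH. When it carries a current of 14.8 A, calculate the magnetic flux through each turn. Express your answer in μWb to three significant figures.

Φ_B ≈ 243 μWb

From L = NΦ_B/I, the flux per turn is Φ_B = LI/N.
Φ_B = (4.520×10^-2 H)(14.8 A)/2750 = 2.433×10^-4 Wb.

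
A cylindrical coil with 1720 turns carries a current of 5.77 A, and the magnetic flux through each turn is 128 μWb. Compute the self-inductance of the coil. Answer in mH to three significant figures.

Self-inductance is defined by L = NΦ_B/I (flux linkage over current).
L = (1720)(1.280×10^-4 Wb)/(5.77 A) = 3.816×10^-2 H.

L ≈ 38.2 mH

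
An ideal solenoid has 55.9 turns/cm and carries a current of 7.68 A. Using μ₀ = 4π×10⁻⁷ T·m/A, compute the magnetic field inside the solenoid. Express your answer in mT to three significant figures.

B ≈ 53.9 mT

Inside a long solenoid, B = μ₀nI.
B = (4π×10⁻⁷)(5.590×10^3 m⁻¹)(7.68 A) = 5.3949×10^-2 T.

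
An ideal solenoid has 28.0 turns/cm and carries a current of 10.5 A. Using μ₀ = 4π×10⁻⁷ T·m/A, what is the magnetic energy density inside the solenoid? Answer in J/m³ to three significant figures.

B = μ₀nI = (4π×10⁻⁷)(2.800×10^3)(10.5) = 3.6945×10^-2 T.
u = B²/(2μ₀) = (3.6945×10^-2)²/(2×4π×10⁻⁷) = 543.1 J/m³.

u ≈ 543 J/m³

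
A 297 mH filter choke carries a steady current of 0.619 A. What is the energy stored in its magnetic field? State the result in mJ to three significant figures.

Stored magnetic energy: U = ½LI².
U = ½(0.297 H)(0.619 A)² = 5.690×10^-2 J.

U ≈ 56.9 mJ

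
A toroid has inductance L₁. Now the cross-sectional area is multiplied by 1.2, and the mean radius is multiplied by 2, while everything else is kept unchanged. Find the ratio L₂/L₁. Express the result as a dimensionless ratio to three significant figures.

For a toroid, L ∝ μᵣN²A/R.
L₂/L₁ = (1.2) × (2)^-1 = 0.600.

L₂/L₁ = 0.600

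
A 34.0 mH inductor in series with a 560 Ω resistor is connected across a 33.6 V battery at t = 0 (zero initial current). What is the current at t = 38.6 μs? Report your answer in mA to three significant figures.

I ≈ 28.2 mA

τ = L/R = 3.400×10^-2/560 = 6.071×10^-5 s; final current I_∞ = ε/R = 33.6/560 = 6.000×10^-2 A.
I(t) = I_∞(1 − e^(−t/τ)) with t/τ = 0.636.
I = (6.000×10^-2)(1 − e^(−0.636)) = 2.823×10^-2 A.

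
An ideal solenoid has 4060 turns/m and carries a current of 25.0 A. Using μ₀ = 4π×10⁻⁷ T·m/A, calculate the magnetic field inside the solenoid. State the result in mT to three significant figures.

Inside a long solenoid, B = μ₀nI.
B = (4π×10⁻⁷)(4.060×10^3 m⁻¹)(25.0 A) = 0.1275 T.

B ≈ 128 mT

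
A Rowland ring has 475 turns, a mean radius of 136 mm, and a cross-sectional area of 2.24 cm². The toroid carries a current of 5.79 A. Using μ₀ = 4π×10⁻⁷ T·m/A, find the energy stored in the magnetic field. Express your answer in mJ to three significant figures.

L = μ₀N²A/(2πR) = (4π×10⁻⁷)(475)²(2.240×10^-4)/(2π×0.136) = 7.432×10^-5 H.
U = ½LI² = ½(7.432×10^-5)(5.79)² = 1.246×10^-3 J.

U ≈ 1.25 mJ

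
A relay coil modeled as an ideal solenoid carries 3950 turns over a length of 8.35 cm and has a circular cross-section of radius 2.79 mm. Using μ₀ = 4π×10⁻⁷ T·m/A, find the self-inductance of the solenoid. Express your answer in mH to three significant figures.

A = πr² = π(2.790×10^-3 m)² = 2.445×10^-5 m².
For a long solenoid, L = μ₀N²A/ℓ.
L = (4π×10⁻⁷)(3950)²(2.445×10^-5)/(8.350×10^-2 m) = 5.742×10^-3 H.

L ≈ 5.74 mH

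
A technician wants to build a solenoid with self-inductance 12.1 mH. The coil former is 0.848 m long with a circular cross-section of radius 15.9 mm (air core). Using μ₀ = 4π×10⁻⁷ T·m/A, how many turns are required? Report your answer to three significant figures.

N ≈ 3210 turns

A = πr² = π(1.590×10^-2 m)² = 7.942×10^-4 m².
From L = μ₀N²A/ℓ, N = √(Lℓ / (μ₀A)).
N = √[(1.210×10^-2)(0.848) / ((4π×10⁻⁷)×7.942×10^-4)] = √(1.028×10^7) ≈ 3206.4.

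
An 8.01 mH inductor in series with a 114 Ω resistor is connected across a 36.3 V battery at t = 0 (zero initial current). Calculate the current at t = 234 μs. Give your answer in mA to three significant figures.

I ≈ 307 mA

τ = L/R = 8.010×10^-3/114 = 7.026×10^-5 s; final current I_∞ = ε/R = 36.3/114 = 0.3184 A.
I(t) = I_∞(1 − e^(−t/τ)) with t/τ = 3.330.
I = (0.3184)(1 − e^(−3.330)) = 0.307 A.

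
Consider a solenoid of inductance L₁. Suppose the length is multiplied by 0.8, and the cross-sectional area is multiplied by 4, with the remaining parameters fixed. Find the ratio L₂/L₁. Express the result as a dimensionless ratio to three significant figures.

For a solenoid, L ∝ μᵣN²A/ℓ.
L₂/L₁ = (0.8)^-1 × (4) = 5.00.

L₂/L₁ = 5.00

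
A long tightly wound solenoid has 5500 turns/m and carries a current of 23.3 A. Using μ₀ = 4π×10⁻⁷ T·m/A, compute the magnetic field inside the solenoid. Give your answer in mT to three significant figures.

Inside a long solenoid, B = μ₀nI.
B = (4π×10⁻⁷)(5.500×10^3 m⁻¹)(23.3 A) = 0.161 T.

B ≈ 161 mT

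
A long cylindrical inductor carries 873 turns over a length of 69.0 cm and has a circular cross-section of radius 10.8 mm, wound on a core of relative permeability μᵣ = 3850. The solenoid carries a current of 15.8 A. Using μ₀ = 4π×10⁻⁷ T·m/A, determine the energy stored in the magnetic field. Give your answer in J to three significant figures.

U ≈ 244 J

A = πr² = π(1.080×10^-2 m)² = 3.664×10^-4 m².
L = μ₀μᵣN²A/ℓ = (4π×10⁻⁷)(3850)(873)²(3.664×10^-4)/(0.69) = 1.958 H.
U = ½LI² = ½(1.958)(15.8)² = 244.4 J.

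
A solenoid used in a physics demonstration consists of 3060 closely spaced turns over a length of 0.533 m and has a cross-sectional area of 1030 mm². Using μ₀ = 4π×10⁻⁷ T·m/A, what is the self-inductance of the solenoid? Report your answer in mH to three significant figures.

A = 1030 mm² = 1.030×10^-3 m².
For a long solenoid, L = μ₀N²A/ℓ.
L = (4π×10⁻⁷)(3060)²(1.030×10^-3)/(0.533 m) = 2.274×10^-2 H.

L ≈ 22.7 mH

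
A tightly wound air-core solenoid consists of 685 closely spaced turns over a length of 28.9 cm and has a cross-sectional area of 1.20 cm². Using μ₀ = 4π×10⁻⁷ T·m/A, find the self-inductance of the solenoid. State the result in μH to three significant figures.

A = 1.20 cm² = 1.200×10^-4 m².
For a long solenoid, L = μ₀N²A/ℓ.
L = (4π×10⁻⁷)(685)²(1.200×10^-4)/(0.289 m) = 2.448×10^-4 H.

L ≈ 245 μH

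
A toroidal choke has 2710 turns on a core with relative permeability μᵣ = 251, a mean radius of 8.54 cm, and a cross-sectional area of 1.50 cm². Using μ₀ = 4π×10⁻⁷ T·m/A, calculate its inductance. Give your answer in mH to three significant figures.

For a thin toroid, L = μ₀μᵣN²A/(2πR).
L = (4π×10⁻⁷)(251)(2710)²(1.500×10^-4) / (2π×8.540×10^-2 m) = 0.6476 H.

L ≈ 648 mH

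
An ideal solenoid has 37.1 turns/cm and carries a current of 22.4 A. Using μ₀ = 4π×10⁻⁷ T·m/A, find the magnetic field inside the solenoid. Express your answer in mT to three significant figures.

B ≈ 104 mT

Inside a long solenoid, B = μ₀nI.
B = (4π×10⁻⁷)(3.710×10^3 m⁻¹)(22.4 A) = 0.1044 T.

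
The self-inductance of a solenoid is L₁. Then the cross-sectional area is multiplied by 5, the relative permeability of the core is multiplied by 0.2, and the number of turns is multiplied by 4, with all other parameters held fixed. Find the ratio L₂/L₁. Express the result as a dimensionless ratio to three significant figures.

L₂/L₁ = 16.0

For a solenoid, L ∝ μᵣN²A/ℓ.
L₂/L₁ = (5) × (0.2) × (4)^2 = 16.0.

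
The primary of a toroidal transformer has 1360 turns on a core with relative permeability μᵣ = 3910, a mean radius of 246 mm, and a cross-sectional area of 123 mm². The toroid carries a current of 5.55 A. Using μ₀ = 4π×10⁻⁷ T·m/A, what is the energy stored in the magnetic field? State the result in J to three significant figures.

L = μ₀μᵣN²A/(2πR) = (4π×10⁻⁷)(3910)(1360)²(1.230×10^-4)/(2π×0.246) = 0.7232 H.
U = ½LI² = ½(0.7232)(5.55)² = 11.14 J.

U ≈ 11.1 J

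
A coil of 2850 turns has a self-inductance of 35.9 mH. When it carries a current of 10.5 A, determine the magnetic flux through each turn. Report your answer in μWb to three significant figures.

From L = NΦ_B/I, the flux per turn is Φ_B = LI/N.
Φ_B = (3.590×10^-2 H)(10.5 A)/2850 = 1.323×10^-4 Wb.

Φ_B ≈ 132 μWb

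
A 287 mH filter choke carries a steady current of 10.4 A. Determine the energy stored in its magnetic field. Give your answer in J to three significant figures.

U ≈ 15.5 J

Stored magnetic energy: U = ½LI².
U = ½(0.287 H)(10.4 A)² = 15.52 J.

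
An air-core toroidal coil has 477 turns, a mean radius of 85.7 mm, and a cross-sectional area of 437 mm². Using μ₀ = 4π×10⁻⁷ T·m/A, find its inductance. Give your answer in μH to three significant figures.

L ≈ 232 μH

For a thin toroid, L = μ₀N²A/(2πR).
L = (4π×10⁻⁷)(477)²(4.370×10^-4) / (2π×8.570×10^-2 m) = 2.320×10^-4 H.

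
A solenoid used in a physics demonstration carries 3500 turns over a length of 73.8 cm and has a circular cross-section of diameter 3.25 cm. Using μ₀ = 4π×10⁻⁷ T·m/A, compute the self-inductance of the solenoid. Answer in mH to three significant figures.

L ≈ 17.3 mH

A = π(d/2)² = π(1.625×10^-2 m)² = 8.296×10^-4 m².
For a long solenoid, L = μ₀N²A/ℓ.
L = (4π×10⁻⁷)(3500)²(8.296×10^-4)/(0.738 m) = 1.730×10^-2 H.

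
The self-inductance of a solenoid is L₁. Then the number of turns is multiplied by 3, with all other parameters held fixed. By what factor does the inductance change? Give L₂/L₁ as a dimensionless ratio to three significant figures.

L₂/L₁ = 9.00

For a solenoid, L ∝ μᵣN²A/ℓ.
L₂/L₁ = (3)^2 = 9.00.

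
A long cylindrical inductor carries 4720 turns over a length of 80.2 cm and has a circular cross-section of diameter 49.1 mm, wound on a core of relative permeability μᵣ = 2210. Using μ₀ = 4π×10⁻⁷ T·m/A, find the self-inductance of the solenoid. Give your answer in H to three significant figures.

L ≈ 146 H

A = π(d/2)² = π(2.455×10^-2 m)² = 1.893×10^-3 m².
For a long solenoid, L = μ₀μᵣN²A/ℓ.
L = (4π×10⁻⁷)(2210)(4720)²(1.893×10^-3)/(0.802 m) = 146.1 H.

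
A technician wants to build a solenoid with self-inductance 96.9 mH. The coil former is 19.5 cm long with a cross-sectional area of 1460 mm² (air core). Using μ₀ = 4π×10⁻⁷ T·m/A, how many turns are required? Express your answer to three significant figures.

A = 1460 mm² = 1.460×10^-3 m².
From L = μ₀N²A/ℓ, N = √(Lℓ / (μ₀A)).
N = √[(9.690×10^-2)(0.195) / ((4π×10⁻⁷)×1.460×10^-3)] = √(1.030×10^7) ≈ 3209.2.

N ≈ 3210 turns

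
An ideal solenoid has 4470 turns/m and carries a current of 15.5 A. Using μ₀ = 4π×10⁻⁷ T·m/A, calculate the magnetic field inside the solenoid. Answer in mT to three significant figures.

B ≈ 87.1 mT

Inside a long solenoid, B = μ₀nI.
B = (4π×10⁻⁷)(4.470×10^3 m⁻¹)(15.5 A) = 8.707×10^-2 T.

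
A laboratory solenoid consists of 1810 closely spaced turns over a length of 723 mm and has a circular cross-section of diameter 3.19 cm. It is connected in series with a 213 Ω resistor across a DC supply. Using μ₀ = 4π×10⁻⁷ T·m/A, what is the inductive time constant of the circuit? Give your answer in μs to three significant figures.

A = π(d/2)² = π(1.595×10^-2 m)² = 7.992×10^-4 m².
L = μ₀N²A/ℓ = (4π×10⁻⁷)(1810)²(7.992×10^-4)/(0.723) = 4.551×10^-3 H.
τ = L/R = (4.551×10^-3)/(213) = 2.137×10^-5 s.

τ ≈ 21.4 μs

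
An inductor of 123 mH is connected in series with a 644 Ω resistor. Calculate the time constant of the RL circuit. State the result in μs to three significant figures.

τ ≈ 191 μs

τ = L/R = (0.123 H)/(644 Ω) = 1.910×10^-4 s.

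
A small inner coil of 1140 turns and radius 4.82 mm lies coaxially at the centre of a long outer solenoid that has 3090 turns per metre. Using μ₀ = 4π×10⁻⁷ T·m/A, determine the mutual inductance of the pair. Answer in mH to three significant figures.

The outer solenoid produces a uniform field B₁ = μ₀n₁I₁ across the inner coil,
so the flux linkage is N₂Φ = N₂B₁A₂ = μ₀n₁N₂A₂·I₁, giving M = μ₀n₁N₂A₂.
A₂ = πr² = π(4.820×10^-3 m)² = 7.299×10^-5 m².
M = (4π×10⁻⁷)(3090)(1140)(7.299×10^-5) = 3.231×10^-4 H.

M ≈ 0.323 mH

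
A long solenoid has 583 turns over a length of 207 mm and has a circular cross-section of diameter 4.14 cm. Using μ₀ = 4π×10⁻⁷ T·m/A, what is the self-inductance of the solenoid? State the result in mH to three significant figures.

A = π(d/2)² = π(2.070×10^-2 m)² = 1.346×10^-3 m².
For a long solenoid, L = μ₀N²A/ℓ.
L = (4π×10⁻⁷)(583)²(1.346×10^-3)/(0.207 m) = 2.778×10^-3 H.

L ≈ 2.78 mH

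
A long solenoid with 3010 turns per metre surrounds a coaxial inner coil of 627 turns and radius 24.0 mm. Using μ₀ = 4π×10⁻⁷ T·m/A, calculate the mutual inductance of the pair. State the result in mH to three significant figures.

The outer solenoid produces a uniform field B₁ = μ₀n₁I₁ across the inner coil,
so the flux linkage is N₂Φ = N₂B₁A₂ = μ₀n₁N₂A₂·I₁, giving M = μ₀n₁N₂A₂.
A₂ = πr² = π(2.400×10^-2 m)² = 1.810×10^-3 m².
M = (4π×10⁻⁷)(3010)(627)(1.810×10^-3) = 4.292×10^-3 H.

M ≈ 4.29 mH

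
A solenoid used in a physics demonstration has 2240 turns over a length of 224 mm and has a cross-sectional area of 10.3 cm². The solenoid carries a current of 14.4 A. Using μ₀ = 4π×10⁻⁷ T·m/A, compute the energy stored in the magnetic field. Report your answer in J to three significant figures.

U ≈ 3.01 J

A = 10.3 cm² = 1.030×10^-3 m².
L = μ₀N²A/ℓ = (4π×10⁻⁷)(2240)²(1.030×10^-3)/(0.224) = 2.899×10^-2 H.
U = ½LI² = ½(2.899×10^-2)(14.4)² = 3.006 J.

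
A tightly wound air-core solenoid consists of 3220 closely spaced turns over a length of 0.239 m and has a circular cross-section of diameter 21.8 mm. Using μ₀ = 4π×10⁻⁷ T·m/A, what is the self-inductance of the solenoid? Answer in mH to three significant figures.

L ≈ 20.3 mH

A = π(d/2)² = π(1.090×10^-2 m)² = 3.733×10^-4 m².
For a long solenoid, L = μ₀N²A/ℓ.
L = (4π×10⁻⁷)(3220)²(3.733×10^-4)/(0.239 m) = 2.0348×10^-2 H.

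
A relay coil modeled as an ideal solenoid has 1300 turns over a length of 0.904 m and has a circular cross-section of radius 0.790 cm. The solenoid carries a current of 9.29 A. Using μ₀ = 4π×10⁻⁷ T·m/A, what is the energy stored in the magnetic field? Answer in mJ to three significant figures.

A = πr² = π(7.900×10^-3 m)² = 1.961×10^-4 m².
L = μ₀N²A/ℓ = (4π×10⁻⁷)(1300)²(1.961×10^-4)/(0.904) = 4.606×10^-4 H.
U = ½LI² = ½(4.606×10^-4)(9.29)² = 1.988×10^-2 J.

U ≈ 19.9 mJ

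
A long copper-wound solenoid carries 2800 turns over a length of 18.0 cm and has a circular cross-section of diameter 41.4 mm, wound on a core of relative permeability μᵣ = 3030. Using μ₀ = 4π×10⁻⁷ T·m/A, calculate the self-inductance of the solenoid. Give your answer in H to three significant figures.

L ≈ 223 H

A = π(d/2)² = π(2.070×10^-2 m)² = 1.346×10^-3 m².
For a long solenoid, L = μ₀μᵣN²A/ℓ.
L = (4π×10⁻⁷)(3030)(2800)²(1.346×10^-3)/(0.18 m) = 223.2 H.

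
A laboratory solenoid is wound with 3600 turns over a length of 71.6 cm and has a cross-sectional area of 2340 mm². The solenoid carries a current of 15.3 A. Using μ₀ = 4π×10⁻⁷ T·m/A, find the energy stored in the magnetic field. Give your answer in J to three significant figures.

A = 2340 mm² = 2.340×10^-3 m².
L = μ₀N²A/ℓ = (4π×10⁻⁷)(3600)²(2.340×10^-3)/(0.716) = 5.323×10^-2 H.
U = ½LI² = ½(5.323×10^-2)(15.3)² = 6.23 J.

U ≈ 6.23 J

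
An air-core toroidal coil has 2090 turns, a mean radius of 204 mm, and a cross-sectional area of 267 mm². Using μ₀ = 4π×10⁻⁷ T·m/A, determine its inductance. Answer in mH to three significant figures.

L ≈ 1.14 mH

For a thin toroid, L = μ₀N²A/(2πR).
L = (4π×10⁻⁷)(2090)²(2.670×10^-4) / (2π×0.204 m) = 1.143×10^-3 H.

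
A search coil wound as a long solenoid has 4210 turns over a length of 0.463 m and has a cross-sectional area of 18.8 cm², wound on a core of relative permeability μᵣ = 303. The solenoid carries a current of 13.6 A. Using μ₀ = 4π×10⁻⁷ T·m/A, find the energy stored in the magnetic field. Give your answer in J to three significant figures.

A = 18.8 cm² = 1.880×10^-3 m².
L = μ₀μᵣN²A/ℓ = (4π×10⁻⁷)(303)(4210)²(1.880×10^-3)/(0.463) = 27.4 H.
U = ½LI² = ½(27.4)(13.6)² = 2.534×10^3 J.

U ≈ 2530 J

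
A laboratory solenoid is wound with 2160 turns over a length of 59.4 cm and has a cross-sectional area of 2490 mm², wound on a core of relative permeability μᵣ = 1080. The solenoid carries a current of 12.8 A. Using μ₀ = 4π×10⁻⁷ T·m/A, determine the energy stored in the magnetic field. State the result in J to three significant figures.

U ≈ 2170 J

A = 2490 mm² = 2.490×10^-3 m².
L = μ₀μᵣN²A/ℓ = (4π×10⁻⁷)(1080)(2160)²(2.490×10^-3)/(0.594) = 26.54 H.
U = ½LI² = ½(26.54)(12.8)² = 2.174×10^3 J.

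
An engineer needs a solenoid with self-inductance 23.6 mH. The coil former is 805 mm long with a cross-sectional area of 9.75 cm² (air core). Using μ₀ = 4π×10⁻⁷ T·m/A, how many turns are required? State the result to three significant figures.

N ≈ 3940 turns

A = 9.75 cm² = 9.750×10^-4 m².
From L = μ₀N²A/ℓ, N = √(Lℓ / (μ₀A)).
N = √[(2.360×10^-2)(0.805) / ((4π×10⁻⁷)×9.750×10^-4)] = √(1.551×10^7) ≈ 3937.7.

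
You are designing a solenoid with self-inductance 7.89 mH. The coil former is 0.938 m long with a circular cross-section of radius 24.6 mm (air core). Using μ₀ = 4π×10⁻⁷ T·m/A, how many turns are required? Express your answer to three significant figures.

A = πr² = π(2.460×10^-2 m)² = 1.901×10^-3 m².
From L = μ₀N²A/ℓ, N = √(Lℓ / (μ₀A)).
N = √[(7.890×10^-3)(0.938) / ((4π×10⁻⁷)×1.901×10^-3)] = √(3.098×10^6) ≈ 1760.0.

N ≈ 1760 turns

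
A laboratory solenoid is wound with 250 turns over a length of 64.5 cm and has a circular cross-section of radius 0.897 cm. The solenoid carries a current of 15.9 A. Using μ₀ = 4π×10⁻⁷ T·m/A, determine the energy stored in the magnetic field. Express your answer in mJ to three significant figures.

A = πr² = π(8.970×10^-3 m)² = 2.528×10^-4 m².
L = μ₀N²A/ℓ = (4π×10⁻⁷)(250)²(2.528×10^-4)/(0.645) = 3.078×10^-5 H.
U = ½LI² = ½(3.078×10^-5)(15.9)² = 3.891×10^-3 J.

U ≈ 3.89 mJ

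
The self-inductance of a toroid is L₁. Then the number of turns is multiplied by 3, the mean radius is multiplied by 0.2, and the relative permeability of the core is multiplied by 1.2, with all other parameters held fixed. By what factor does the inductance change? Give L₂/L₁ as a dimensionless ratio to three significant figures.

For a toroid, L ∝ μᵣN²A/R.
L₂/L₁ = (3)^2 × (0.2)^-1 × (1.2) = 54.0.

L₂/L₁ = 54.0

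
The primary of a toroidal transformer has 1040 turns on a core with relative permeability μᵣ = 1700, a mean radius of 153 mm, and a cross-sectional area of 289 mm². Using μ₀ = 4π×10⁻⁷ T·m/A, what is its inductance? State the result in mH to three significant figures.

For a thin toroid, L = μ₀μᵣN²A/(2πR).
L = (4π×10⁻⁷)(1700)(1040)²(2.890×10^-4) / (2π×0.153 m) = 0.6946 H.

L ≈ 695 mH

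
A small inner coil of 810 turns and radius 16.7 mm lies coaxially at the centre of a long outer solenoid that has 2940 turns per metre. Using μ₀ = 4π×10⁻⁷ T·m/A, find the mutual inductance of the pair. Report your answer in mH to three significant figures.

The outer solenoid produces a uniform field B₁ = μ₀n₁I₁ across the inner coil,
so the flux linkage is N₂Φ = N₂B₁A₂ = μ₀n₁N₂A₂·I₁, giving M = μ₀n₁N₂A₂.
A₂ = πr² = π(1.670×10^-2 m)² = 8.762×10^-4 m².
M = (4π×10⁻⁷)(2940)(810)(8.762×10^-4) = 2.622×10^-3 H.

M ≈ 2.62 mH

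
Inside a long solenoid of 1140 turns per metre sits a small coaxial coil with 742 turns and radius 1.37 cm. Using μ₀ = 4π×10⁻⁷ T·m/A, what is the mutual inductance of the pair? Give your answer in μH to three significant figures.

M ≈ 627 μH

The outer solenoid produces a uniform field B₁ = μ₀n₁I₁ across the inner coil,
so the flux linkage is N₂Φ = N₂B₁A₂ = μ₀n₁N₂A₂·I₁, giving M = μ₀n₁N₂A₂.
A₂ = πr² = π(1.370×10^-2 m)² = 5.896×10^-4 m².
M = (4π×10⁻⁷)(1140)(742)(5.896×10^-4) = 6.268×10^-4 H.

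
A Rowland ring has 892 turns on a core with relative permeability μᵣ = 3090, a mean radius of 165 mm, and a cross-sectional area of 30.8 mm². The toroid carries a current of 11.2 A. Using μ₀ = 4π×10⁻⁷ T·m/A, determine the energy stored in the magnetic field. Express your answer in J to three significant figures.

U ≈ 5.76 J

L = μ₀μᵣN²A/(2πR) = (4π×10⁻⁷)(3090)(892)²(3.080×10^-5)/(2π×0.165) = 9.179×10^-2 H.
U = ½LI² = ½(9.179×10^-2)(11.2)² = 5.757 J.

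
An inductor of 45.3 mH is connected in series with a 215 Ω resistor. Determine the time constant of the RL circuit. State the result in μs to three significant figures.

τ ≈ 211 μs

τ = L/R = (4.530×10^-2 H)/(215 Ω) = 2.107×10^-4 s.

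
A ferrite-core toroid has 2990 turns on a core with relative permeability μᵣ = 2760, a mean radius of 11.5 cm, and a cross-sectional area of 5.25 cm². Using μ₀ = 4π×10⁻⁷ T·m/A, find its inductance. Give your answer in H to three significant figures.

For a thin toroid, L = μ₀μᵣN²A/(2πR).
L = (4π×10⁻⁷)(2760)(2990)²(5.250×10^-4) / (2π×0.115 m) = 22.53 H.

L ≈ 22.5 H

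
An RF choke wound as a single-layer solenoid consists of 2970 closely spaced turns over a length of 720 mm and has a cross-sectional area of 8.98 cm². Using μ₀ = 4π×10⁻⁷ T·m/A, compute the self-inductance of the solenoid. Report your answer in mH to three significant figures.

L ≈ 13.8 mH

A = 8.98 cm² = 8.980×10^-4 m².
For a long solenoid, L = μ₀N²A/ℓ.
L = (4π×10⁻⁷)(2970)²(8.980×10^-4)/(0.72 m) = 1.383×10^-2 H.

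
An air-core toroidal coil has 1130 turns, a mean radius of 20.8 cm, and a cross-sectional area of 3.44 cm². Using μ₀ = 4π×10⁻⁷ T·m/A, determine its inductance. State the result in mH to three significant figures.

L ≈ 0.422 mH

For a thin toroid, L = μ₀N²A/(2πR).
L = (4π×10⁻⁷)(1130)²(3.440×10^-4) / (2π×0.208 m) = 4.224×10^-4 H.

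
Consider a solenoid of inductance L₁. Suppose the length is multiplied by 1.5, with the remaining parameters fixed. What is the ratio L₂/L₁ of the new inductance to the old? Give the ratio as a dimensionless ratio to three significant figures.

L₂/L₁ = 0.667

For a solenoid, L ∝ μᵣN²A/ℓ.
L₂/L₁ = (1.5)^-1 = 0.667.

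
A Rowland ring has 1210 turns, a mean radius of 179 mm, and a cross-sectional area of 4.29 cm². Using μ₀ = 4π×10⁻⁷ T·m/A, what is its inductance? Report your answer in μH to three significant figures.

For a thin toroid, L = μ₀N²A/(2πR).
L = (4π×10⁻⁷)(1210)²(4.290×10^-4) / (2π×0.179 m) = 7.018×10^-4 H.

L ≈ 702 μH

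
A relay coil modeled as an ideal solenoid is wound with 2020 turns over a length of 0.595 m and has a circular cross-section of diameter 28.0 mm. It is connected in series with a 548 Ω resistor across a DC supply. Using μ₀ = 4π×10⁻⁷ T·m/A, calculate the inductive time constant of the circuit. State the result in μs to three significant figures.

A = π(d/2)² = π(1.400×10^-2 m)² = 6.158×10^-4 m².
L = μ₀N²A/ℓ = (4π×10⁻⁷)(2020)²(6.158×10^-4)/(0.595) = 5.306×10^-3 H.
τ = L/R = (5.306×10^-3)/(548) = 9.683×10^-6 s.

τ ≈ 9.68 μs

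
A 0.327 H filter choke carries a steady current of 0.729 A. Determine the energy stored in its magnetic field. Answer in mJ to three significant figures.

Stored magnetic energy: U = ½LI².
U = ½(0.327 H)(0.729 A)² = 8.689×10^-2 J.

U ≈ 86.9 mJ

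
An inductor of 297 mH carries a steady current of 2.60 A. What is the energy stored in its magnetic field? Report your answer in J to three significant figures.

Stored magnetic energy: U = ½LI².
U = ½(0.297 H)(2.60 A)² = 1.004 J.

U ≈ 1.00 J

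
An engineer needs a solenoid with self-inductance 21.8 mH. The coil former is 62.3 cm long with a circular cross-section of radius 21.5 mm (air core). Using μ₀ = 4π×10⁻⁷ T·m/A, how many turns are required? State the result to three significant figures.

N ≈ 2730 turns

A = πr² = π(2.150×10^-2 m)² = 1.452×10^-3 m².
From L = μ₀N²A/ℓ, N = √(Lℓ / (μ₀A)).
N = √[(2.180×10^-2)(0.623) / ((4π×10⁻⁷)×1.452×10^-3)] = √(7.442×10^6) ≈ 2728.1.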